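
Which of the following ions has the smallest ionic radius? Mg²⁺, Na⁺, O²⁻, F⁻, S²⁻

Mg²⁺

Work out protons and electrons: Mg²⁺ has 10 e⁻ (Z=12), Na⁺ has 10 e⁻ (Z=11), F⁻ has 10 e⁻ (Z=9), O²⁻ has 10 e⁻ (Z=8), S²⁻ has 18 e⁻ (Z=16). Mg²⁺ < Na⁺ (isoelectronic, higher Z=12 is smaller); Na⁺ < F⁻ (isoelectronic, higher Z=11 is smaller); F⁻ < O²⁻ (both 10 e⁻, Z=9>8); O²⁻ < S²⁻ (same group, period 2 vs 3).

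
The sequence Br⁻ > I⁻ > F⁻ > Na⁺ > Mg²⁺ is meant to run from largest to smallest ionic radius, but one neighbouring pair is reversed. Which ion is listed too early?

Br⁻

Compare adjacent ions: same group and charge — period 4 sits above period 5, so Br⁻ is smaller — yet in this decreasing list Br⁻ sits before I⁻. Nothing else is reversed, so Br⁻ should move one place to the right.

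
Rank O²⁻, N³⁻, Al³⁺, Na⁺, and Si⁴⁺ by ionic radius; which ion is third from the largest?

These species are isoelectronic with 10 electrons. The only difference is the number of protons: Si⁴⁺ (Z=14), Al³⁺ (Z=13), Na⁺ (Z=11), O²⁻ (Z=8), N³⁻ (Z=7). The strongest nuclear pull (Si⁴⁺) gives the smallest ion.
So the order is Si⁴⁺ < Al³⁺ < Na⁺ < O²⁻ < N³⁻; the 3rd-largest ion is Na⁺.

Na⁺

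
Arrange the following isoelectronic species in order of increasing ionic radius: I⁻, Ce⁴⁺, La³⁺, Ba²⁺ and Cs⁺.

Ce⁴⁺ < La³⁺ < Ba²⁺ < Cs⁺ < I⁻

These species are isoelectronic with 54 electrons. The only difference is the number of protons: Ce⁴⁺ (Z=58), La³⁺ (Z=57), Ba²⁺ (Z=56), Cs⁺ (Z=55), I⁻ (Z=53). The strongest nuclear pull (Ce⁴⁺) gives the smallest ion.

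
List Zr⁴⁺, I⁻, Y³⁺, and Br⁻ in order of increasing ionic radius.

Zr⁴⁺ < Y³⁺ < Br⁻ < I⁻

First list Z and electron count for each: Zr⁴⁺ has 36 e⁻ (Z=40), Y³⁺ has 36 e⁻ (Z=39), Br⁻ has 36 e⁻ (Z=35), I⁻ has 54 e⁻ (Z=53). Zr⁴⁺ < Y³⁺ (both 36 e⁻, Z=40>39); Y³⁺ < Br⁻ (both 36 e⁻, Z=39>35); Br⁻ < I⁻ (same group, 1 shell fewer).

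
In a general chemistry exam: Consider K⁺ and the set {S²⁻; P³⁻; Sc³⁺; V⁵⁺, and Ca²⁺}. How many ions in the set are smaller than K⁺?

3

All of these have 18 electrons (isoelectronic). With the same electron cloud, the ion with the most protons pulls it in tightest. Nuclear charges: V⁵⁺ (Z=23), Sc³⁺ (Z=21), Ca²⁺ (Z=20), K⁺ (Z=19), S²⁻ (Z=16), P³⁻ (Z=15). Highest Z is smallest.
Ordering all of them (including K⁺) by radius gives V⁵⁺ < Sc³⁺ < Ca²⁺ < K⁺ < S²⁻ < P³⁻. That's 3.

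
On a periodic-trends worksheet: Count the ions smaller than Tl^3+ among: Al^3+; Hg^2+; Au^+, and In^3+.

Work out protons and electrons: Al^3+: 10 e⁻, Z=13, In^3+: 46 e⁻, Z=49, Tl^3+: 78 e⁻, Z=81, Hg^2+: 78 e⁻, Z=80, Au^+: 78 e⁻, Z=79. Al^3+ < In^3+ (same group, period 3 vs 5); In^3+ < Tl^3+ (same group, period 5 vs 6); Tl^3+ < Hg^2+ (isoelectronic, higher Z=81 is smaller); Hg^2+ < Au^+ (isoelectronic, higher Z=80 is smaller).
Overall: Al^3+ < In^3+ < Tl^3+ < Hg^2+ < Au^+. Tl^3+ has 2 below it and 2 above. Count: 2.

2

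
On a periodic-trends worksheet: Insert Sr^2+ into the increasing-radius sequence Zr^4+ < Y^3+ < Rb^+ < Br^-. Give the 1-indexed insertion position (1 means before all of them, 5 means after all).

3

Isoelectronic series (36 e⁻ each). Size is set by nuclear charge: more protons means a smaller ion. Zr^4+ (Z=40), Y^3+ (Z=39), Sr^2+ (Z=38), Rb^+ (Z=37), Br^- (Z=35).
Merged order: Zr^4+ < Y^3+ < Sr^2+ < Rb^+ < Br^- — Sr^2+ is number 3.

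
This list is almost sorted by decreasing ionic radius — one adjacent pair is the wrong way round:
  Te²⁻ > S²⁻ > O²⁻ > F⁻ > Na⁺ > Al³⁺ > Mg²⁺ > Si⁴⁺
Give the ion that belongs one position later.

Al³⁺

Compare adjacent ions: they are isoelectronic (10 e⁻) and Al has more protons than Mg (13 vs 12), making Al³⁺ smaller — yet in this decreasing list Al³⁺ sits before Mg²⁺. Nothing else is reversed, so Al³⁺ should move one place to the right.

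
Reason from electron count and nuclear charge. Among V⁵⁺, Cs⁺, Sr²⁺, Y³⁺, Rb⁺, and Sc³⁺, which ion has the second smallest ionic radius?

V⁵⁺ has 18 e⁻ (Z=23), Sc³⁺ has 18 e⁻ (Z=21), Y³⁺ has 36 e⁻ (Z=39), Sr²⁺ has 36 e⁻ (Z=38), Rb⁺ has 36 e⁻ (Z=37), Cs⁺ has 54 e⁻ (Z=55). V⁵⁺ < Sc³⁺ (both 18 e⁻, Z=23>21); Sc³⁺ < Y³⁺ (same group, period 4 vs 5); Y³⁺ < Sr²⁺ (both 36 e⁻, Z=39>38); Sr²⁺ < Rb⁺ (isoelectronic, higher Z=38 is smaller); Rb⁺ < Cs⁺ (same group, period 5 vs 6).
So the order is V⁵⁺ < Sc³⁺ < Y³⁺ < Sr²⁺ < Rb⁺ < Cs⁺; the 2nd-smallest ion is Sc³⁺.

Sc³⁺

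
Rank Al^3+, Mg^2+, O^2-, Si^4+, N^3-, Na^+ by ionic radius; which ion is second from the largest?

O^2-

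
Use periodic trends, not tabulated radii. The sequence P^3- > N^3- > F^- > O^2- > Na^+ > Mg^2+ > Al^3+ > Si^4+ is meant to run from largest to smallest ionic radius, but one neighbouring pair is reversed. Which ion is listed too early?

Scanning neighbour by neighbour, only F^-/O^2- violates a trend: they are isoelectronic (10 e⁻) and F has more protons than O (9 vs 8), making F^- smaller. That makes F^- the one sitting a position early relative to where it belongs.

F^-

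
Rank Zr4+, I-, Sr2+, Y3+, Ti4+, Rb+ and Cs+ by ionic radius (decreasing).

I- > Cs+ > Rb+ > Sr2+ > Y3+ > Zr4+ > Ti4+

First list Z and electron count for each: Ti4+: 18 e⁻, Z=22, Zr4+: 36 e⁻, Z=40, Y3+: 36 e⁻, Z=39, Sr2+: 36 e⁻, Z=38, Rb+: 36 e⁻, Z=37, Cs+: 54 e⁻, Z=55, I-: 54 e⁻, Z=53. Ti4+ < Zr4+ (same group, period 4 vs 5); Zr4+ < Y3+ (both 36 e⁻, Z=40>39); Y3+ < Sr2+ (both 36 e⁻, Z=39>38); Sr2+ < Rb+ (both 36 e⁻, Z=38>37); Rb+ < Cs+ (same group, period 5 vs 6); Cs+ < I- (both 54 e⁻, Z=55>53).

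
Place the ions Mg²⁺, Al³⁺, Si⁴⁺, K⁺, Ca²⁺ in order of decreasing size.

K⁺ > Ca²⁺ > Mg²⁺ > Al³⁺ > Si⁴⁺

First list Z and electron count for each: Si⁴⁺: 10 e⁻, Z=14, Al³⁺: 10 e⁻, Z=13, Mg²⁺: 10 e⁻, Z=12, Ca²⁺: 18 e⁻, Z=20, K⁺: 18 e⁻, Z=19. Si⁴⁺ < Al³⁺ (both 10 e⁻, Z=14>13); Al³⁺ < Mg²⁺ (both 10 e⁻, Z=13>12); Mg²⁺ < Ca²⁺ (same group, period 3 vs 4); Ca²⁺ < K⁺ (isoelectronic, higher Z=20 is smaller).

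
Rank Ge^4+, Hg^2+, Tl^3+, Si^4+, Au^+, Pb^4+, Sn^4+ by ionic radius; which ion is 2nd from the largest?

Tabulating Z and e⁻: Si^4+ has 10 e⁻ (Z=14), Ge^4+ has 28 e⁻ (Z=32), Sn^4+ has 46 e⁻ (Z=50), Pb^4+ has 78 e⁻ (Z=82), Tl^3+ has 78 e⁻ (Z=81), Hg^2+ has 78 e⁻ (Z=80), Au^+ has 78 e⁻ (Z=79). Si^4+ < Ge^4+ (same group, period 3 vs 4); Ge^4+ < Sn^4+ (same group, period 4 vs 5); Sn^4+ < Pb^4+ (same group, 1 shell fewer); Pb^4+ < Tl^3+ (isoelectronic, higher Z=82 is smaller); Tl^3+ < Hg^2+ (isoelectronic, higher Z=81 is smaller); Hg^2+ < Au^+ (both 78 e⁻, Z=80>79).
So the order is Si^4+ < Ge^4+ < Sn^4+ < Pb^4+ < Tl^3+ < Hg^2+ < Au^+; the 2nd-largest ion is Hg^2+.

Hg^2+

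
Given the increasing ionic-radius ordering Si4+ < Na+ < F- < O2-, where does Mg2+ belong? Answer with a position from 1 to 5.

Each ion has 10 electrons. The ranking follows nuclear charge in reverse — greater Z gives a smaller radius. Si4+ (Z=14), Mg2+ (Z=12), Na+ (Z=11), F- (Z=9), O2- (Z=8).
Merged order: Si4+ < Mg2+ < Na+ < F- < O2- — Mg2+ is number 2.

2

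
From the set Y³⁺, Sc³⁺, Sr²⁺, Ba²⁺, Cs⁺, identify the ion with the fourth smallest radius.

Sc³⁺ (Z=21, 18 e⁻), Y³⁺ (Z=39, 36 e⁻), Sr²⁺ (Z=38, 36 e⁻), Ba²⁺ (Z=56, 54 e⁻), Cs⁺ (Z=55, 54 e⁻). Sc³⁺ < Y³⁺ (same group, period 4 vs 5); Y³⁺ < Sr²⁺ (both 36 e⁻, Z=39>38); Sr²⁺ < Ba²⁺ (same group, 1 shell fewer); Ba²⁺ < Cs⁺ (both 54 e⁻, Z=56>55).
Ordering: Sc³⁺ < Y³⁺ < Sr²⁺ < Ba²⁺ < Cs⁺. The fourth smallest is Ba²⁺.

Ba²⁺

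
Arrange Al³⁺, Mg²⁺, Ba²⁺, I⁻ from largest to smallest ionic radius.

Tabulating Z and e⁻: Al³⁺: 10 e⁻, Z=13, Mg²⁺: 10 e⁻, Z=12, Ba²⁺: 54 e⁻, Z=56, I⁻: 54 e⁻, Z=53. Al³⁺ < Mg²⁺ (isoelectronic, higher Z=13 is smaller); Mg²⁺ < Ba²⁺ (same group, 3 shells fewer); Ba²⁺ < I⁻ (both 54 e⁻, Z=56>53).

I⁻ > Ba²⁺ > Mg²⁺ > Al³⁺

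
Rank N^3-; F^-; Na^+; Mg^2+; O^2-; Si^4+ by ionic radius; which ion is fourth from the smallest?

Isoelectronic series (10 e⁻ each). Size is set by nuclear charge: more protons means a smaller ion. Si^4+ (Z=14), Mg^2+ (Z=12), Na^+ (Z=11), F^- (Z=9), O^2- (Z=8), N^3- (Z=7).
That gives Si^4+ < Mg^2+ < Na^+ < F^- < O^2- < N^3-. From the smallest end, number 4 is F^-.

F^-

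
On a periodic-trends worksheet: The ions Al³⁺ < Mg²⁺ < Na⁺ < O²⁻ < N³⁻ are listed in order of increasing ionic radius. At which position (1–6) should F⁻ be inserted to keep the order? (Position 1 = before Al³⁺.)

All of these have 10 electrons (isoelectronic). With the same electron cloud, the ion with the most protons pulls it in tightest. Nuclear charges: Al³⁺ (Z=13), Mg²⁺ (Z=12), Na⁺ (Z=11), F⁻ (Z=9), O²⁻ (Z=8), N³⁻ (Z=7). Highest Z is smallest.
Putting F⁻ in gives Al³⁺ < Mg²⁺ < Na⁺ < F⁻ < O²⁻ < N³⁻; it lands at slot 4.

4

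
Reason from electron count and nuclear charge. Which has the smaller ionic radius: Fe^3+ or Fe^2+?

Same element, different charge: the more highly charged cation has fewer electrons and a greater effective nuclear charge per electron, making Fe^3+ the smallest.

Fe^3+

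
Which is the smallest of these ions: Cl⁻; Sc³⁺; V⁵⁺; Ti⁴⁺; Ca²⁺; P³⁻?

Each ion has 18 electrons. The ranking follows nuclear charge in reverse — greater Z gives a smaller radius. V⁵⁺ (Z=23), Ti⁴⁺ (Z=22), Sc³⁺ (Z=21), Ca²⁺ (Z=20), Cl⁻ (Z=17), P³⁻ (Z=15).

V⁵⁺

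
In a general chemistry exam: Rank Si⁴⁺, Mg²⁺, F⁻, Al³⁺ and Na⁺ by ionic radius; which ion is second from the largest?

Isoelectronic series (10 e⁻ each). Size is set by nuclear charge: more protons means a smaller ion. Si⁴⁺ (Z=14), Al³⁺ (Z=13), Mg²⁺ (Z=12), Na⁺ (Z=11), F⁻ (Z=9).
So the order is Si⁴⁺ < Al³⁺ < Mg²⁺ < Na⁺ < F⁻; the 2nd-largest ion is Na⁺.

Na⁺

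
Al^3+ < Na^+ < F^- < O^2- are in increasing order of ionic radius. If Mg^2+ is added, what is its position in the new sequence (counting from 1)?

These species are isoelectronic with 10 electrons. The only difference is the number of protons: Al^3+ (Z=13), Mg^2+ (Z=12), Na^+ (Z=11), F^- (Z=9), O^2- (Z=8). The strongest nuclear pull (Al^3+) gives the smallest ion.
The complete sequence is Al^3+ < Mg^2+ < Na^+ < F^- < O^2-. Mg^2+ sits at position 2.

2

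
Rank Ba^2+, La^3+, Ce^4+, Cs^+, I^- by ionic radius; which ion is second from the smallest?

These species are isoelectronic with 54 electrons. The only difference is the number of protons: Ce^4+ (Z=58), La^3+ (Z=57), Ba^2+ (Z=56), Cs^+ (Z=55), I^- (Z=53). The strongest nuclear pull (Ce^4+) gives the smallest ion.
Ordering: Ce^4+ < La^3+ < Ba^2+ < Cs^+ < I^-. The second smallest is La^3+.

La^3+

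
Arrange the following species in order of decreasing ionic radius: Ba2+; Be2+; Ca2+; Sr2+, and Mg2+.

Ba2+ > Sr2+ > Ca2+ > Mg2+ > Be2+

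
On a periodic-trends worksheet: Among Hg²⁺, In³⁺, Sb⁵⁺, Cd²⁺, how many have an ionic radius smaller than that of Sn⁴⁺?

Sb⁵⁺: 46 e⁻, Z=51, Sn⁴⁺: 46 e⁻, Z=50, In³⁺: 46 e⁻, Z=49, Cd²⁺: 46 e⁻, Z=48, Hg²⁺: 78 e⁻, Z=80. Sb⁵⁺ < Sn⁴⁺ (isoelectronic, higher Z=51 is smaller); Sn⁴⁺ < In³⁺ (isoelectronic, higher Z=50 is smaller); In³⁺ < Cd²⁺ (both 46 e⁻, Z=49>48); Cd²⁺ < Hg²⁺ (same group, 1 shell fewer).
Placing each against Sn⁴⁺: smaller — Sb⁵⁺; larger — In³⁺, Cd²⁺, Hg²⁺. So 1 is smaller.

1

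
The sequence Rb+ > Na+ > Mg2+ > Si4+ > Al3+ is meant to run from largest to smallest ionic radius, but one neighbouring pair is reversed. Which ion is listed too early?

The pair Si4+, Al3+ is the wrong way round — they are isoelectronic (10 e⁻) and Si has more protons than Al (14 vs 13), making Si4+ smaller. All other adjacent pairs agree with periodic trends, so Si4+ is the misplaced ion.

Si4+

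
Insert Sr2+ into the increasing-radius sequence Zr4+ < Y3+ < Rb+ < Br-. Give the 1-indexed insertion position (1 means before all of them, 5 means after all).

Each ion has 36 electrons. The ranking follows nuclear charge in reverse — greater Z gives a smaller radius. Zr4+ (Z=40), Y3+ (Z=39), Sr2+ (Z=38), Rb+ (Z=37), Br- (Z=35).
With Sr2+ included the full order is Zr4+ < Y3+ < Sr2+ < Rb+ < Br-, so it takes position 3.

3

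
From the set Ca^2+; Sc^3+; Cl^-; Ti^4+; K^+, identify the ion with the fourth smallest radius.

K^+

These species are isoelectronic with 18 electrons. The only difference is the number of protons: Ti^4+ (Z=22), Sc^3+ (Z=21), Ca^2+ (Z=20), K^+ (Z=19), Cl^- (Z=17). The strongest nuclear pull (Ti^4+) gives the smallest ion.
So the order is Ti^4+ < Sc^3+ < Ca^2+ < K^+ < Cl^-; the 4th-smallest ion is K^+.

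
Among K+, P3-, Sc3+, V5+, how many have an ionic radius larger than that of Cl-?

1

Isoelectronic series (18 e⁻ each). Size is set by nuclear charge: more protons means a smaller ion. V5+ (Z=23), Sc3+ (Z=21), K+ (Z=19), Cl- (Z=17), P3- (Z=15).
Ordering all of them (including Cl-) by radius gives V5+ < Sc3+ < K+ < Cl- < P3-. Count: 1.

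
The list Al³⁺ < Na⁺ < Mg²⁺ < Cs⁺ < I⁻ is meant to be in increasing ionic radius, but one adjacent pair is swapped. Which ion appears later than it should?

Mg²⁺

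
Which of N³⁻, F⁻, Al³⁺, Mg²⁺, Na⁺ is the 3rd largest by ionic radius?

Na⁺

These species are isoelectronic with 10 electrons. The only difference is the number of protons: Al³⁺ (Z=13), Mg²⁺ (Z=12), Na⁺ (Z=11), F⁻ (Z=9), N³⁻ (Z=7). The strongest nuclear pull (Al³⁺) gives the smallest ion.
So the order is Al³⁺ < Mg²⁺ < Na⁺ < F⁻ < N³⁻; the 3rd-largest ion is Na⁺.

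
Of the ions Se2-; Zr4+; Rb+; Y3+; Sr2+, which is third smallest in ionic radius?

All of these have 36 electrons (isoelectronic). With the same electron cloud, the ion with the most protons pulls it in tightest. Nuclear charges: Zr4+ (Z=40), Y3+ (Z=39), Sr2+ (Z=38), Rb+ (Z=37), Se2- (Z=34). Highest Z is smallest.
So the order is Zr4+ < Y3+ < Sr2+ < Rb+ < Se2-; the 3rd-smallest ion is Sr2+.

Sr2+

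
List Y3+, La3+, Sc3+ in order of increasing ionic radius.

All are in the same group with charge +3. Radius grows down the group as n (the outermost shell) increases.

Sc3+ < Y3+ < La3+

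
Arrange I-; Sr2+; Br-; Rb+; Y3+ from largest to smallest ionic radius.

I- > Br- > Rb+ > Sr2+ > Y3+

Work out protons and electrons: Y3+ (Z=39, 36 e⁻), Sr2+ (Z=38, 36 e⁻), Rb+ (Z=37, 36 e⁻), Br- (Z=35, 36 e⁻), I- (Z=53, 54 e⁻). Y3+ < Sr2+ (both 36 e⁻, Z=39>38); Sr2+ < Rb+ (both 36 e⁻, Z=38>37); Rb+ < Br- (both 36 e⁻, Z=37>35); Br- < I- (same group, 1 shell fewer).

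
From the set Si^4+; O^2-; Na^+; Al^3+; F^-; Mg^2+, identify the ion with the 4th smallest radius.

These species are isoelectronic with 10 electrons. The only difference is the number of protons: Si^4+ (Z=14), Al^3+ (Z=13), Mg^2+ (Z=12), Na^+ (Z=11), F^- (Z=9), O^2- (Z=8). The strongest nuclear pull (Si^4+) gives the smallest ion.
Ordering: Si^4+ < Al^3+ < Mg^2+ < Na^+ < F^- < O^2-. The 4th smallest is Na^+.

Na^+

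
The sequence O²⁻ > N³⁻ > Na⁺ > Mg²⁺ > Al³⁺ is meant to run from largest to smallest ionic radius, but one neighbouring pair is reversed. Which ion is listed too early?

O²⁻

Compare adjacent ions: they are isoelectronic (10 e⁻) and O has more protons than N (8 vs 7), making O²⁻ smaller — yet in this decreasing list O²⁻ sits before N³⁻. Nothing else is reversed, so O²⁻ should move one place to the right.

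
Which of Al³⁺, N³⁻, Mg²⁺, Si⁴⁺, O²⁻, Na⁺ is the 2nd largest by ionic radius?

O²⁻

These species are isoelectronic with 10 electrons. The only difference is the number of protons: Si⁴⁺ (Z=14), Al³⁺ (Z=13), Mg²⁺ (Z=12), Na⁺ (Z=11), O²⁻ (Z=8), N³⁻ (Z=7). The strongest nuclear pull (Si⁴⁺) gives the smallest ion.
That gives Si⁴⁺ < Al³⁺ < Mg²⁺ < Na⁺ < O²⁻ < N³⁻. From the largest end, number 2 is O²⁻.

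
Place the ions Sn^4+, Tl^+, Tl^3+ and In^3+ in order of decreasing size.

Tl^+ > Tl^3+ > In^3+ > Sn^4+

Electron counts and nuclear charges: Sn^4+ (Z=50, 46 e⁻), In^3+ (Z=49, 46 e⁻), Tl^3+ (Z=81, 78 e⁻), Tl^+ (Z=81, 80 e⁻). Sn^4+ < In^3+ (isoelectronic, higher Z=50 is smaller); In^3+ < Tl^3+ (same group, period 5 vs 6); Tl^3+ < Tl^+ (higher charge on the same element).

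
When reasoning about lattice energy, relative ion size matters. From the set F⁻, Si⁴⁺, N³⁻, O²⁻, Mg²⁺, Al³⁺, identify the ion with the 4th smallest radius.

These species are isoelectronic with 10 electrons. The only difference is the number of protons: Si⁴⁺ (Z=14), Al³⁺ (Z=13), Mg²⁺ (Z=12), F⁻ (Z=9), O²⁻ (Z=8), N³⁻ (Z=7). The strongest nuclear pull (Si⁴⁺) gives the smallest ion.
That gives Si⁴⁺ < Al³⁺ < Mg²⁺ < F⁻ < O²⁻ < N³⁻. From the smallest end, number 4 is F⁻.

F⁻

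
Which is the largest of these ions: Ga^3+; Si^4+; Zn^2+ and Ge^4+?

Si^4+: 10 e⁻, Z=14, Ge^4+: 28 e⁻, Z=32, Ga^3+: 28 e⁻, Z=31, Zn^2+: 28 e⁻, Z=30. Si^4+ < Ge^4+ (same group, 1 shell fewer); Ge^4+ < Ga^3+ (both 28 e⁻, Z=32>31); Ga^3+ < Zn^2+ (both 28 e⁻, Z=31>30).

Zn^2+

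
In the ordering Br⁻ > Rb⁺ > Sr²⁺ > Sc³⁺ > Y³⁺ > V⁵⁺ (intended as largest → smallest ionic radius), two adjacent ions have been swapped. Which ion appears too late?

Y³⁺

Check each adjacent pair. Sc³⁺ and Y³⁺ are reversed: both in group 3 with the same charge; Sc³⁺ (period 4) has the smaller radius. No other neighbouring pair contradicts the periodic trends, so Y³⁺ is the ion listed too late.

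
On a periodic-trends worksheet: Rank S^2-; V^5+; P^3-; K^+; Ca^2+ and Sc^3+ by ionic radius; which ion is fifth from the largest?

All of these have 18 electrons (isoelectronic). With the same electron cloud, the ion with the most protons pulls it in tightest. Nuclear charges: V^5+ (Z=23), Sc^3+ (Z=21), Ca^2+ (Z=20), K^+ (Z=19), S^2- (Z=16), P^3- (Z=15). Highest Z is smallest.
Full ascending order: V^5+ < Sc^3+ < Ca^2+ < K^+ < S^2- < P^3-. Counting from the largest, position 5 is Sc^3+.

Sc^3+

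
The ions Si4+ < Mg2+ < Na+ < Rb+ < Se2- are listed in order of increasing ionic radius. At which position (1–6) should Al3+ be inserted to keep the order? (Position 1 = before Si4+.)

2

Work out protons and electrons: Si4+ has 10 e⁻ (Z=14), Al3+ has 10 e⁻ (Z=13), Mg2+ has 10 e⁻ (Z=12), Na+ has 10 e⁻ (Z=11), Rb+ has 36 e⁻ (Z=37), Se2- has 36 e⁻ (Z=34). Si4+ < Al3+ (both 10 e⁻, Z=14>13); Al3+ < Mg2+ (isoelectronic, higher Z=13 is smaller); Mg2+ < Na+ (isoelectronic, higher Z=12 is smaller); Na+ < Rb+ (same group, period 3 vs 5); Rb+ < Se2- (both 36 e⁻, Z=37>34).
Putting Al3+ in gives Si4+ < Al3+ < Mg2+ < Na+ < Rb+ < Se2-; it lands at slot 2.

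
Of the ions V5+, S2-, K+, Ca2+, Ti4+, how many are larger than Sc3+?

3

These species are isoelectronic with 18 electrons. The only difference is the number of protons: V5+ (Z=23), Ti4+ (Z=22), Sc3+ (Z=21), Ca2+ (Z=20), K+ (Z=19), S2- (Z=16). The strongest nuclear pull (V5+) gives the smallest ion.
Ordering all of them (including Sc3+) by radius gives V5+ < Ti4+ < Sc3+ < Ca2+ < K+ < S2-. Count: 3.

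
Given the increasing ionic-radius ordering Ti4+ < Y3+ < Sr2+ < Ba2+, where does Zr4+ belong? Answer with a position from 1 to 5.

Electron counts and nuclear charges: Ti4+: 18 e⁻, Z=22, Zr4+: 36 e⁻, Z=40, Y3+: 36 e⁻, Z=39, Sr2+: 36 e⁻, Z=38, Ba2+: 54 e⁻, Z=56. Ti4+ < Zr4+ (same group, period 4 vs 5); Zr4+ < Y3+ (both 36 e⁻, Z=40>39); Y3+ < Sr2+ (both 36 e⁻, Z=39>38); Sr2+ < Ba2+ (same group, 1 shell fewer).
The complete sequence is Ti4+ < Zr4+ < Y3+ < Sr2+ < Ba2+. Zr4+ sits at position 2.

2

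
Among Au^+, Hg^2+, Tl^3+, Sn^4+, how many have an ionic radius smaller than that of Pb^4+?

1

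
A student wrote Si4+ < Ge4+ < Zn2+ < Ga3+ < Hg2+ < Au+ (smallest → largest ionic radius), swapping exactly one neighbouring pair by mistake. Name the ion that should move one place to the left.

Compare adjacent ions: Ga3+ and Zn2+ share 28 electrons; the higher nuclear charge on Ga (Z=31) contracts it more, so Ga3+ < Zn2+ — yet in this increasing list Zn2+ sits before Ga3+. Nothing else is reversed, so Ga3+ should move one place to the left.

Ga3+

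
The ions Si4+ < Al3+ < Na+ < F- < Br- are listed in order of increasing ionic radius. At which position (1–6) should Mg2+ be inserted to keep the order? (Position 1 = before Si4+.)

3

First list Z and electron count for each: Si4+: 10 e⁻, Z=14, Al3+: 10 e⁻, Z=13, Mg2+: 10 e⁻, Z=12, Na+: 10 e⁻, Z=11, F-: 10 e⁻, Z=9, Br-: 36 e⁻, Z=35. Si4+ < Al3+ (both 10 e⁻, Z=14>13); Al3+ < Mg2+ (isoelectronic, higher Z=13 is smaller); Mg2+ < Na+ (both 10 e⁻, Z=12>11); Na+ < F- (both 10 e⁻, Z=11>9); F- < Br- (same group, 2 shells fewer).
Merged order: Si4+ < Al3+ < Mg2+ < Na+ < F- < Br- — Mg2+ is number 3.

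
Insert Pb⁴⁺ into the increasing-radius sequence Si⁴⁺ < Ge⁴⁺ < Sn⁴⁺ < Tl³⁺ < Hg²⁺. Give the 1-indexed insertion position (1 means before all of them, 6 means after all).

Tabulating Z and e⁻: Si⁴⁺ (Z=14, 10 e⁻), Ge⁴⁺ (Z=32, 28 e⁻), Sn⁴⁺ (Z=50, 46 e⁻), Pb⁴⁺ (Z=82, 78 e⁻), Tl³⁺ (Z=81, 78 e⁻), Hg²⁺ (Z=80, 78 e⁻). Si⁴⁺ < Ge⁴⁺ (same group, 1 shell fewer); Ge⁴⁺ < Sn⁴⁺ (same group, period 4 vs 5); Sn⁴⁺ < Pb⁴⁺ (same group, period 5 vs 6); Pb⁴⁺ < Tl³⁺ (both 78 e⁻, Z=82>81); Tl³⁺ < Hg²⁺ (both 78 e⁻, Z=81>80).
Putting Pb⁴⁺ in gives Si⁴⁺ < Ge⁴⁺ < Sn⁴⁺ < Pb⁴⁺ < Tl³⁺ < Hg²⁺; it lands at slot 4.

4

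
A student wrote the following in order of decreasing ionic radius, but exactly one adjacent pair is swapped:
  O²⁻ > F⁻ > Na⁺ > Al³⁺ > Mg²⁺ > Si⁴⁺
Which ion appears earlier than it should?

Al³⁺

Scanning neighbour by neighbour, only Al³⁺/Mg²⁺ violates a trend: both have 10 electrons but Z(Al)=13 > Z(Mg)=12, so Al³⁺ should be the smaller of the two. That makes Al³⁺ the one sitting a position early relative to where it belongs.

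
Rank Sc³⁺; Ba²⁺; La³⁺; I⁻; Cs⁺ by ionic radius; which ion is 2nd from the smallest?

La³⁺

First list Z and electron count for each: Sc³⁺: 18 e⁻, Z=21, La³⁺: 54 e⁻, Z=57, Ba²⁺: 54 e⁻, Z=56, Cs⁺: 54 e⁻, Z=55, I⁻: 54 e⁻, Z=53. Sc³⁺ < La³⁺ (same group, period 4 vs 6); La³⁺ < Ba²⁺ (both 54 e⁻, Z=57>56); Ba²⁺ < Cs⁺ (isoelectronic, higher Z=56 is smaller); Cs⁺ < I⁻ (isoelectronic, higher Z=55 is smaller).
So the order is Sc³⁺ < La³⁺ < Ba²⁺ < Cs⁺ < I⁻; the 2nd-smallest ion is La³⁺.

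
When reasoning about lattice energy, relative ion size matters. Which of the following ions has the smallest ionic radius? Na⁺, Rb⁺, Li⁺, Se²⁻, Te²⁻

Li⁺

Tabulating Z and e⁻: Li⁺: 2 e⁻, Z=3, Na⁺: 10 e⁻, Z=11, Rb⁺: 36 e⁻, Z=37, Se²⁻: 36 e⁻, Z=34, Te²⁻: 54 e⁻, Z=52. Li⁺ < Na⁺ (same group, period 2 vs 3); Na⁺ < Rb⁺ (same group, 2 shells fewer); Rb⁺ < Se²⁻ (isoelectronic, higher Z=37 is smaller); Se²⁻ < Te²⁻ (same group, period 4 vs 5).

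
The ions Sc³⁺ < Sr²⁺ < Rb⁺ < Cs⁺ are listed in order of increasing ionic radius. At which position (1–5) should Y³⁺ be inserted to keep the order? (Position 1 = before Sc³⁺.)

Work out protons and electrons: Sc³⁺ (Z=21, 18 e⁻), Y³⁺ (Z=39, 36 e⁻), Sr²⁺ (Z=38, 36 e⁻), Rb⁺ (Z=37, 36 e⁻), Cs⁺ (Z=55, 54 e⁻). Sc³⁺ < Y³⁺ (same group, 1 shell fewer); Y³⁺ < Sr²⁺ (isoelectronic, higher Z=39 is smaller); Sr²⁺ < Rb⁺ (both 36 e⁻, Z=38>37); Rb⁺ < Cs⁺ (same group, period 5 vs 6).
Merged order: Sc³⁺ < Y³⁺ < Sr²⁺ < Rb⁺ < Cs⁺ — Y³⁺ is number 2.

2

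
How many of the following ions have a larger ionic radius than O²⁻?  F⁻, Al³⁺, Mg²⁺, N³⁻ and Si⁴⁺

1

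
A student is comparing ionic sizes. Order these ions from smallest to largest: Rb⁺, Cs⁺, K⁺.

K⁺ < Rb⁺ < Cs⁺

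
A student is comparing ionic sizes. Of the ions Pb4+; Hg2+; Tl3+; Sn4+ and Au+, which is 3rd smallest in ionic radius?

Tl3+

First list Z and electron count for each: Sn4+ has 46 e⁻ (Z=50), Pb4+ has 78 e⁻ (Z=82), Tl3+ has 78 e⁻ (Z=81), Hg2+ has 78 e⁻ (Z=80), Au+ has 78 e⁻ (Z=79). Sn4+ < Pb4+ (same group, 1 shell fewer); Pb4+ < Tl3+ (isoelectronic, higher Z=82 is smaller); Tl3+ < Hg2+ (both 78 e⁻, Z=81>80); Hg2+ < Au+ (both 78 e⁻, Z=80>79).
That gives Sn4+ < Pb4+ < Tl3+ < Hg2+ < Au+. From the smallest end, number 3 is Tl3+.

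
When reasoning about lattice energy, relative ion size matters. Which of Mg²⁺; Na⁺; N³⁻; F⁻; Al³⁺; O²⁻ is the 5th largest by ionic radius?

Each ion has 10 electrons. The ranking follows nuclear charge in reverse — greater Z gives a smaller radius. Al³⁺ (Z=13), Mg²⁺ (Z=12), Na⁺ (Z=11), F⁻ (Z=9), O²⁻ (Z=8), N³⁻ (Z=7).
Full ascending order: Al³⁺ < Mg²⁺ < Na⁺ < F⁻ < O²⁻ < N³⁻. Counting from the largest, position 5 is Mg²⁺.

Mg²⁺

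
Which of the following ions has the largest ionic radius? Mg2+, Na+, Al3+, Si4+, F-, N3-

N3-

All of these have 10 electrons (isoelectronic). With the same electron cloud, the ion with the most protons pulls it in tightest. Nuclear charges: Si4+ (Z=14), Al3+ (Z=13), Mg2+ (Z=12), Na+ (Z=11), F- (Z=9), N3- (Z=7). Highest Z is smallest.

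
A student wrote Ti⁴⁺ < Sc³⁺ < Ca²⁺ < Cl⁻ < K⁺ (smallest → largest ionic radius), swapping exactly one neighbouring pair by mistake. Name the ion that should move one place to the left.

K⁺

The pair Cl⁻, K⁺ is the wrong way round — K⁺ and Cl⁻ share 18 electrons; the higher nuclear charge on K (Z=19) contracts it more, so K⁺ < Cl⁻. All other adjacent pairs agree with periodic trends, so K⁺ is the misplaced ion.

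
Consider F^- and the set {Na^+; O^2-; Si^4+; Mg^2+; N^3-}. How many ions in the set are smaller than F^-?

All of these have 10 electrons (isoelectronic). With the same electron cloud, the ion with the most protons pulls it in tightest. Nuclear charges: Si^4+ (Z=14), Mg^2+ (Z=12), Na^+ (Z=11), F^- (Z=9), O^2- (Z=8), N^3- (Z=7). Highest Z is smallest.
Ordering all of them (including F^-) by radius gives Si^4+ < Mg^2+ < Na^+ < F^- < O^2- < N^3-. That's 3.

3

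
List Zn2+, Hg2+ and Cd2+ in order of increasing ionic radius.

These ions sit in one column with identical charge. Each step down the periodic table adds a principal shell, increasing the radius.

Zn2+ < Cd2+ < Hg2+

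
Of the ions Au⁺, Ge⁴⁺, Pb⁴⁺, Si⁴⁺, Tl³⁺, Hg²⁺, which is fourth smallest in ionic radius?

Tabulating Z and e⁻: Si⁴⁺ (Z=14, 10 e⁻), Ge⁴⁺ (Z=32, 28 e⁻), Pb⁴⁺ (Z=82, 78 e⁻), Tl³⁺ (Z=81, 78 e⁻), Hg²⁺ (Z=80, 78 e⁻), Au⁺ (Z=79, 78 e⁻). Si⁴⁺ < Ge⁴⁺ (same group, 1 shell fewer); Ge⁴⁺ < Pb⁴⁺ (same group, period 4 vs 6); Pb⁴⁺ < Tl³⁺ (isoelectronic, higher Z=82 is smaller); Tl³⁺ < Hg²⁺ (both 78 e⁻, Z=81>80); Hg²⁺ < Au⁺ (isoelectronic, higher Z=80 is smaller).
That gives Si⁴⁺ < Ge⁴⁺ < Pb⁴⁺ < Tl³⁺ < Hg²⁺ < Au⁺. From the smallest end, number 4 is Tl³⁺.

Tl³⁺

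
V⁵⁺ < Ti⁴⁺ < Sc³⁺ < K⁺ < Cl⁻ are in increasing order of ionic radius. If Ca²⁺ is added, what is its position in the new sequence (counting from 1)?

4

Each ion has 18 electrons. The ranking follows nuclear charge in reverse — greater Z gives a smaller radius. V⁵⁺ (Z=23), Ti⁴⁺ (Z=22), Sc³⁺ (Z=21), Ca²⁺ (Z=20), K⁺ (Z=19), Cl⁻ (Z=17).
Putting Ca²⁺ in gives V⁵⁺ < Ti⁴⁺ < Sc³⁺ < Ca²⁺ < K⁺ < Cl⁻; it lands at slot 4.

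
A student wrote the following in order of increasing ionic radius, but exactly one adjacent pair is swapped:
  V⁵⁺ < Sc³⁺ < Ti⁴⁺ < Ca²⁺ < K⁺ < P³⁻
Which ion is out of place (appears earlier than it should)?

Sc³⁺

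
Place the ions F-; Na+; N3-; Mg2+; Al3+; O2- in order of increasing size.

Isoelectronic series (10 e⁻ each). Size is set by nuclear charge: more protons means a smaller ion. Al3+ (Z=13), Mg2+ (Z=12), Na+ (Z=11), F- (Z=9), O2- (Z=8), N3- (Z=7).

Al3+ < Mg2+ < Na+ < F- < O2- < N3-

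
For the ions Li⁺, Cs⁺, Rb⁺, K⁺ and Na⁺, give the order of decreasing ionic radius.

These ions sit in one column with identical charge. Each step down the periodic table adds a principal shell, increasing the radius.

Cs⁺ > Rb⁺ > K⁺ > Na⁺ > Li⁺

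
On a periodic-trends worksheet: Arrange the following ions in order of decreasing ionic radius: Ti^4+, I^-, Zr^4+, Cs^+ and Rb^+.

I^- > Cs^+ > Rb^+ > Zr^4+ > Ti^4+

Tabulating Z and e⁻: Ti^4+ has 18 e⁻ (Z=22), Zr^4+ has 36 e⁻ (Z=40), Rb^+ has 36 e⁻ (Z=37), Cs^+ has 54 e⁻ (Z=55), I^- has 54 e⁻ (Z=53). Ti^4+ < Zr^4+ (same group, 1 shell fewer); Zr^4+ < Rb^+ (both 36 e⁻, Z=40>37); Rb^+ < Cs^+ (same group, period 5 vs 6); Cs^+ < I^- (isoelectronic, higher Z=55 is smaller).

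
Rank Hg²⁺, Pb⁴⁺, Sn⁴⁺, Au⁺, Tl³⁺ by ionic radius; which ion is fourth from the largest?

Pb⁴⁺

First list Z and electron count for each: Sn⁴⁺: 46 e⁻, Z=50, Pb⁴⁺: 78 e⁻, Z=82, Tl³⁺: 78 e⁻, Z=81, Hg²⁺: 78 e⁻, Z=80, Au⁺: 78 e⁻, Z=79. Sn⁴⁺ < Pb⁴⁺ (same group, period 5 vs 6); Pb⁴⁺ < Tl³⁺ (isoelectronic, higher Z=82 is smaller); Tl³⁺ < Hg²⁺ (both 78 e⁻, Z=81>80); Hg²⁺ < Au⁺ (both 78 e⁻, Z=80>79).
That gives Sn⁴⁺ < Pb⁴⁺ < Tl³⁺ < Hg²⁺ < Au⁺. From the largest end, number 4 is Pb⁴⁺.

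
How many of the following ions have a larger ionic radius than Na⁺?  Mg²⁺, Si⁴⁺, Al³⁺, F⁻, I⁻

2

First list Z and electron count for each: Si⁴⁺ (Z=14, 10 e⁻), Al³⁺ (Z=13, 10 e⁻), Mg²⁺ (Z=12, 10 e⁻), Na⁺ (Z=11, 10 e⁻), F⁻ (Z=9, 10 e⁻), I⁻ (Z=53, 54 e⁻). Si⁴⁺ < Al³⁺ (isoelectronic, higher Z=14 is smaller); Al³⁺ < Mg²⁺ (both 10 e⁻, Z=13>12); Mg²⁺ < Na⁺ (both 10 e⁻, Z=12>11); Na⁺ < F⁻ (isoelectronic, higher Z=11 is smaller); F⁻ < I⁻ (same group, 3 shells fewer).
Relative to Na⁺, the ions that are larger are F⁻, I⁻. That's 2.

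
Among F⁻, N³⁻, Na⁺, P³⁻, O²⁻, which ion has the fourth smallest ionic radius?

Tabulating Z and e⁻: Na⁺: 10 e⁻, Z=11, F⁻: 10 e⁻, Z=9, O²⁻: 10 e⁻, Z=8, N³⁻: 10 e⁻, Z=7, P³⁻: 18 e⁻, Z=15. Na⁺ < F⁻ (isoelectronic, higher Z=11 is smaller); F⁻ < O²⁻ (both 10 e⁻, Z=9>8); O²⁻ < N³⁻ (isoelectronic, higher Z=8 is smaller); N³⁻ < P³⁻ (same group, 1 shell fewer).
That gives Na⁺ < F⁻ < O²⁻ < N³⁻ < P³⁻. From the smallest end, number 4 is N³⁻.

N³⁻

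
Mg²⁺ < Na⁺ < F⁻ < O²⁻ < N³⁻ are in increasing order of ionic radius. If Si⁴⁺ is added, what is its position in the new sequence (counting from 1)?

1

Isoelectronic series (10 e⁻ each). Size is set by nuclear charge: more protons means a smaller ion. Si⁴⁺ (Z=14), Mg²⁺ (Z=12), Na⁺ (Z=11), F⁻ (Z=9), O²⁻ (Z=8), N³⁻ (Z=7).
With Si⁴⁺ included the full order is Si⁴⁺ < Mg²⁺ < Na⁺ < F⁻ < O²⁻ < N³⁻, so it takes position 1.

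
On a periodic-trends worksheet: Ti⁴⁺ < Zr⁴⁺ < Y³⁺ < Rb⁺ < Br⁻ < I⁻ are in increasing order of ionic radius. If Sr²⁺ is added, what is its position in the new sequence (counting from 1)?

4

Work out protons and electrons: Ti⁴⁺ (Z=22, 18 e⁻), Zr⁴⁺ (Z=40, 36 e⁻), Y³⁺ (Z=39, 36 e⁻), Sr²⁺ (Z=38, 36 e⁻), Rb⁺ (Z=37, 36 e⁻), Br⁻ (Z=35, 36 e⁻), I⁻ (Z=53, 54 e⁻). Ti⁴⁺ < Zr⁴⁺ (same group, 1 shell fewer); Zr⁴⁺ < Y³⁺ (isoelectronic, higher Z=40 is smaller); Y³⁺ < Sr²⁺ (both 36 e⁻, Z=39>38); Sr²⁺ < Rb⁺ (both 36 e⁻, Z=38>37); Rb⁺ < Br⁻ (isoelectronic, higher Z=37 is smaller); Br⁻ < I⁻ (same group, 1 shell fewer).
Putting Sr²⁺ in gives Ti⁴⁺ < Zr⁴⁺ < Y³⁺ < Sr²⁺ < Rb⁺ < Br⁻ < I⁻; it lands at slot 4.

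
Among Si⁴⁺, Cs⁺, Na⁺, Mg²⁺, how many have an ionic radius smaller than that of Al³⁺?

Si⁴⁺ (Z=14, 10 e⁻), Al³⁺ (Z=13, 10 e⁻), Mg²⁺ (Z=12, 10 e⁻), Na⁺ (Z=11, 10 e⁻), Cs⁺ (Z=55, 54 e⁻). Si⁴⁺ < Al³⁺ (isoelectronic, higher Z=14 is smaller); Al³⁺ < Mg²⁺ (isoelectronic, higher Z=13 is smaller); Mg²⁺ < Na⁺ (isoelectronic, higher Z=12 is smaller); Na⁺ < Cs⁺ (same group, period 3 vs 6).
Ordering all of them (including Al³⁺) by radius gives Si⁴⁺ < Al³⁺ < Mg²⁺ < Na⁺ < Cs⁺. That's 1.

1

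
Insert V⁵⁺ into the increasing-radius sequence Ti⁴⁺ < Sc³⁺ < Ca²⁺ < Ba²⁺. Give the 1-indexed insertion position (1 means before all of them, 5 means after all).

Tabulating Z and e⁻: V⁵⁺ has 18 e⁻ (Z=23), Ti⁴⁺ has 18 e⁻ (Z=22), Sc³⁺ has 18 e⁻ (Z=21), Ca²⁺ has 18 e⁻ (Z=20), Ba²⁺ has 54 e⁻ (Z=56). V⁵⁺ < Ti⁴⁺ (both 18 e⁻, Z=23>22); Ti⁴⁺ < Sc³⁺ (both 18 e⁻, Z=22>21); Sc³⁺ < Ca²⁺ (isoelectronic, higher Z=21 is smaller); Ca²⁺ < Ba²⁺ (same group, 2 shells fewer).
The complete sequence is V⁵⁺ < Ti⁴⁺ < Sc³⁺ < Ca²⁺ < Ba²⁺. V⁵⁺ sits at position 1.

1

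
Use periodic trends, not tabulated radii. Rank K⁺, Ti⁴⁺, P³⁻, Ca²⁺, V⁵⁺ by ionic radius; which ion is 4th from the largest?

Ti⁴⁺

Each ion has 18 electrons. The ranking follows nuclear charge in reverse — greater Z gives a smaller radius. V⁵⁺ (Z=23), Ti⁴⁺ (Z=22), Ca²⁺ (Z=20), K⁺ (Z=19), P³⁻ (Z=15).
So the order is V⁵⁺ < Ti⁴⁺ < Ca²⁺ < K⁺ < P³⁻; the 4th-largest ion is Ti⁴⁺.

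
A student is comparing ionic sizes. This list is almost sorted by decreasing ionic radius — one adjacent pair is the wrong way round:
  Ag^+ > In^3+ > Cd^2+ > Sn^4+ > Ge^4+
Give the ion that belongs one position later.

Scanning neighbour by neighbour, only In^3+/Cd^2+ violates a trend: both have 46 electrons but Z(In)=49 > Z(Cd)=48, so In^3+ should be the smaller of the two. That makes In^3+ the one sitting a position early relative to where it belongs.

In^3+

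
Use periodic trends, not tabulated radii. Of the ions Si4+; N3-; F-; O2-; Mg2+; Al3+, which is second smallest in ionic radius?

Al3+

These species are isoelectronic with 10 electrons. The only difference is the number of protons: Si4+ (Z=14), Al3+ (Z=13), Mg2+ (Z=12), F- (Z=9), O2- (Z=8), N3- (Z=7). The strongest nuclear pull (Si4+) gives the smallest ion.
That gives Si4+ < Al3+ < Mg2+ < F- < O2- < N3-. From the smallest end, number 2 is Al3+.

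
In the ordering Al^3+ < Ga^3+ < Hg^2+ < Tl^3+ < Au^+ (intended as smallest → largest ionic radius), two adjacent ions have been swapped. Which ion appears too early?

Hg^2+

Compare adjacent ions: Tl^3+ and Hg^2+ share 78 electrons; the higher nuclear charge on Tl (Z=81) contracts it more, so Tl^3+ < Hg^2+ — yet in this increasing list Hg^2+ sits before Tl^3+. Nothing else is reversed, so Hg^2+ should move one place to the right.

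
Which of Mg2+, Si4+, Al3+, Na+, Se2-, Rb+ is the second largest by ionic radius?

Tabulating Z and e⁻: Si4+ has 10 e⁻ (Z=14), Al3+ has 10 e⁻ (Z=13), Mg2+ has 10 e⁻ (Z=12), Na+ has 10 e⁻ (Z=11), Rb+ has 36 e⁻ (Z=37), Se2- has 36 e⁻ (Z=34). Si4+ < Al3+ (both 10 e⁻, Z=14>13); Al3+ < Mg2+ (both 10 e⁻, Z=13>12); Mg2+ < Na+ (both 10 e⁻, Z=12>11); Na+ < Rb+ (same group, 2 shells fewer); Rb+ < Se2- (both 36 e⁻, Z=37>34).
Ordering: Si4+ < Al3+ < Mg2+ < Na+ < Rb+ < Se2-. The second largest is Rb+.

Rb+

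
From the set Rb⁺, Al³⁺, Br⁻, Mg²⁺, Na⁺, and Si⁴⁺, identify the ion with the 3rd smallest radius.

Mg²⁺

Si⁴⁺: 10 e⁻, Z=14, Al³⁺: 10 e⁻, Z=13, Mg²⁺: 10 e⁻, Z=12, Na⁺: 10 e⁻, Z=11, Rb⁺: 36 e⁻, Z=37, Br⁻: 36 e⁻, Z=35. Si⁴⁺ < Al³⁺ (both 10 e⁻, Z=14>13); Al³⁺ < Mg²⁺ (both 10 e⁻, Z=13>12); Mg²⁺ < Na⁺ (isoelectronic, higher Z=12 is smaller); Na⁺ < Rb⁺ (same group, period 3 vs 5); Rb⁺ < Br⁻ (both 36 e⁻, Z=37>35).
So the order is Si⁴⁺ < Al³⁺ < Mg²⁺ < Na⁺ < Rb⁺ < Br⁻; the 3rd-smallest ion is Mg²⁺.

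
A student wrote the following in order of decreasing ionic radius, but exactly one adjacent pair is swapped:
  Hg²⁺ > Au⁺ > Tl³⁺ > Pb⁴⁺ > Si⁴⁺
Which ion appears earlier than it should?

Hg²⁺

Scanning neighbour by neighbour, only Hg²⁺/Au⁺ violates a trend: Hg²⁺ and Au⁺ share 78 electrons; the higher nuclear charge on Hg (Z=80) contracts it more, so Hg²⁺ < Au⁺. That makes Hg²⁺ the one sitting a position early relative to where it belongs.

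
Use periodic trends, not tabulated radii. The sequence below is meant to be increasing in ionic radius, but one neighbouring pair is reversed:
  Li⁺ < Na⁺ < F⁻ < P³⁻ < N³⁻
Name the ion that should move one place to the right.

Scanning neighbour by neighbour, only P³⁻/N³⁻ violates a trend: both in group 15 with the same charge; N³⁻ (period 2) has the smaller radius. That makes P³⁻ the one sitting a position early relative to where it belongs.

P³⁻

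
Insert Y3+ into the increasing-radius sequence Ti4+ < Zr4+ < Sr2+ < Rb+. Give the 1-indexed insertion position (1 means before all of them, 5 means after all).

Electron counts and nuclear charges: Ti4+ (Z=22, 18 e⁻), Zr4+ (Z=40, 36 e⁻), Y3+ (Z=39, 36 e⁻), Sr2+ (Z=38, 36 e⁻), Rb+ (Z=37, 36 e⁻). Ti4+ < Zr4+ (same group, period 4 vs 5); Zr4+ < Y3+ (isoelectronic, higher Z=40 is smaller); Y3+ < Sr2+ (isoelectronic, higher Z=39 is smaller); Sr2+ < Rb+ (both 36 e⁻, Z=38>37).
With Y3+ included the full order is Ti4+ < Zr4+ < Y3+ < Sr2+ < Rb+, so it takes position 3.

3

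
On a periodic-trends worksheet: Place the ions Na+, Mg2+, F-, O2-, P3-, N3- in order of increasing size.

Work out protons and electrons: Mg2+: 10 e⁻, Z=12, Na+: 10 e⁻, Z=11, F-: 10 e⁻, Z=9, O2-: 10 e⁻, Z=8, N3-: 10 e⁻, Z=7, P3-: 18 e⁻, Z=15. Mg2+ < Na+ (both 10 e⁻, Z=12>11); Na+ < F- (isoelectronic, higher Z=11 is smaller); F- < O2- (both 10 e⁻, Z=9>8); O2- < N3- (both 10 e⁻, Z=8>7); N3- < P3- (same group, 1 shell fewer).

Mg2+ < Na+ < F- < O2- < N3- < P3-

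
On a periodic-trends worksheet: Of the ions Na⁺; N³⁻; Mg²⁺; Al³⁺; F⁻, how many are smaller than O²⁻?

Each ion has 10 electrons. The ranking follows nuclear charge in reverse — greater Z gives a smaller radius. Al³⁺ (Z=13), Mg²⁺ (Z=12), Na⁺ (Z=11), F⁻ (Z=9), O²⁻ (Z=8), N³⁻ (Z=7).
Placing each against O²⁻: smaller — Al³⁺, Mg²⁺, Na⁺, F⁻; larger — N³⁻. Count: 4.

4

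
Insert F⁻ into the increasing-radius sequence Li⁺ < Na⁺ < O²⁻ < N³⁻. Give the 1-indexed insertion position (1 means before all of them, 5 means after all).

Li⁺ (Z=3, 2 e⁻), Na⁺ (Z=11, 10 e⁻), F⁻ (Z=9, 10 e⁻), O²⁻ (Z=8, 10 e⁻), N³⁻ (Z=7, 10 e⁻). Li⁺ < Na⁺ (same group, 1 shell fewer); Na⁺ < F⁻ (both 10 e⁻, Z=11>9); F⁻ < O²⁻ (isoelectronic, higher Z=9 is smaller); O²⁻ < N³⁻ (isoelectronic, higher Z=8 is smaller).
The complete sequence is Li⁺ < Na⁺ < F⁻ < O²⁻ < N³⁻. F⁻ sits at position 3.

3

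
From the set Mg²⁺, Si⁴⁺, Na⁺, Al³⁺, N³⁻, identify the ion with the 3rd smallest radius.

Isoelectronic series (10 e⁻ each). Size is set by nuclear charge: more protons means a smaller ion. Si⁴⁺ (Z=14), Al³⁺ (Z=13), Mg²⁺ (Z=12), Na⁺ (Z=11), N³⁻ (Z=7).
Ordering: Si⁴⁺ < Al³⁺ < Mg²⁺ < Na⁺ < N³⁻. The 3rd smallest is Mg²⁺.

Mg²⁺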